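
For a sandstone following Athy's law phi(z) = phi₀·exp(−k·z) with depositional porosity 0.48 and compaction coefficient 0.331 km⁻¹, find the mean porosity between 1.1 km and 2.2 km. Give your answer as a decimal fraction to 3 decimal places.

0.280

⟨phi⟩ = (1/(z₂−z₁)) ∫ phi₀ e^(−kz) dz = phi₀·(e^(−k·z₁) − e^(−k·z₂)) / (k·(z₂−z₁))
e^(−0.331×1.1) = 0.6948; e^(−0.331×2.2) = 0.4828
⟨phi⟩ = 0.48 × (0.6948 − 0.4828) / (0.331 × 1.1) = 0.48 × 0.5824 = 0.2795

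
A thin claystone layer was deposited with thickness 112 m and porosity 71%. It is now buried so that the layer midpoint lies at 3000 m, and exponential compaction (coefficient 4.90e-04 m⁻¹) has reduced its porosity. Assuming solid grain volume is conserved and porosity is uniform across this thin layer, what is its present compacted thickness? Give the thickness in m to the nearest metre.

Working in km (1 km = 1000 m; β in km⁻¹ = β in m⁻¹ × 1000):
Porosity at 3 km: phi = 0.71·exp(−0.49×3) = 0.1632
Solid-volume conservation: h(1−phi) = h₀(1−phi₀) ⇒ h = h₀·(1−phi₀)/(1−phi)
h = 0.112 × (1 − 0.71)/(1 − 0.1632) = 0.112 × 0.3466 = 0.0388 km

39 m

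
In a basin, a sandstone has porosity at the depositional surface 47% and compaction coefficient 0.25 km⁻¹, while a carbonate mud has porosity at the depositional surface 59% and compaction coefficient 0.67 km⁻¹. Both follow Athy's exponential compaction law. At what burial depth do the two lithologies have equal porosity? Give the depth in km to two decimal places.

0.54 km

Set φ₀ₐ e^(−kₐd) = φ₀ᵦ e^(−kᵦd) ⇒ ln(φ₀ₐ/φ₀ᵦ) = (kₐ − kᵦ)·d
d = ln(0.47/0.59) / (0.25 − 0.67) = -0.2274 / -0.42 = 0.541 km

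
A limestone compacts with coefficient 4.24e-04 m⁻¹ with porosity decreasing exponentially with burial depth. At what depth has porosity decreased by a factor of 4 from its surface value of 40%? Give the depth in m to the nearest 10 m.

Working in km (1 km = 1000 m; k in km⁻¹ = k in m⁻¹ × 1000):
φ/φ₀ = 1/4 ⇒ exp(−k·Z) = 1/4 ⇒ Z = ln(4) / k
Z = 1.3863 / 0.424 = 3.270 km

3270 m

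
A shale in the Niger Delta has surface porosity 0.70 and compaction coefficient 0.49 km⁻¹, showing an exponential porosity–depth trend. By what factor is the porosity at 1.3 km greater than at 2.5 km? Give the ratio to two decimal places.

1.80

n(d₁)/n(d₂) = e^(−β·d₁)/e^(−β·d₂) = e^{β(d₂−d₁)}
= exp(0.49 × 1.2) = exp(0.588) = 1.8004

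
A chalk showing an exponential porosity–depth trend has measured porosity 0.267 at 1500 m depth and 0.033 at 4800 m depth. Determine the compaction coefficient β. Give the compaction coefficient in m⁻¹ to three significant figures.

0.000634 m⁻¹

Working in km (1 km = 1000 m; β in km⁻¹ = β in m⁻¹ × 1000):
Athy: phi(Z) = phi₀ e^(−βZ) ⇒ phi₁/phi₂ = e^{β(Z₂−Z₁)} ⇒ β = ln(phi₁/phi₂)/(Z₂−Z₁)
β = ln(0.267/0.033) / (4.8 − 1.5) = ln(8.091) / 3.3 = 2.0907 / 3.3 = 0.6336 km⁻¹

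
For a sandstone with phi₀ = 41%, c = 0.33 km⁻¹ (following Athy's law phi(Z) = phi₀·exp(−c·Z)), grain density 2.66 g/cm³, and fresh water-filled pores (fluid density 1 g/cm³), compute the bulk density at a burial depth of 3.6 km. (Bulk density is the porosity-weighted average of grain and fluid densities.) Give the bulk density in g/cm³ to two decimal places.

2.45 g/cm³

Porosity at depth: phi = 0.41·exp(−0.33×3.6) = 0.41×0.3048 = 0.1250
Bulk density: ρ_b = (1−phi)ρ_g + phi·ρ_f = 0.8750×2.66 + 0.1250×1
       = 2.328 + 0.125 = 2.453 g/cm³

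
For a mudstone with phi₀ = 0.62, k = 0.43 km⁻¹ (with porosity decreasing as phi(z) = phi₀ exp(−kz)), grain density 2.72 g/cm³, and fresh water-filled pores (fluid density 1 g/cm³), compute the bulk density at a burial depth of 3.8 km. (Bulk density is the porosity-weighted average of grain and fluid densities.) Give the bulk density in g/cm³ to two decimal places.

Porosity at depth: phi = 0.62·exp(−0.43×3.8) = 0.62×0.1951 = 0.1210
Bulk density: ρ_b = (1−phi)ρ_g + phi·ρ_f = 0.8790×2.72 + 0.1210×1
       = 2.391 + 0.121 = 2.512 g/cm³

2.51 g/cm³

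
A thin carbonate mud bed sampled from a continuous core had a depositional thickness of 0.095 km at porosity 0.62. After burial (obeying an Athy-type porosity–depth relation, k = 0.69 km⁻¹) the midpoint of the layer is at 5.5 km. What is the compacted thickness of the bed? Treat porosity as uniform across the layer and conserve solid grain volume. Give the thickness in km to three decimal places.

0.037 km

Porosity at 5.5 km: φ = 0.62·exp(−0.69×5.5) = 0.0139
Solid-volume conservation: h(1−φ) = h₀(1−φ₀) ⇒ h = h₀·(1−φ₀)/(1−φ)
h = 0.095 × (1 − 0.62)/(1 − 0.0139) = 0.095 × 0.3854 = 0.0366 km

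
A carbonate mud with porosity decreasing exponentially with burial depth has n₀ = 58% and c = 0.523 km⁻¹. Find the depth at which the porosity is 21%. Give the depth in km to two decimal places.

1.94 km

Invert Athy's law: z = ln(n₀/n) / c
z = ln(0.58/0.21) / 0.523 = ln(2.762) / 0.523 = 1.0159 / 0.523 = 1.942 km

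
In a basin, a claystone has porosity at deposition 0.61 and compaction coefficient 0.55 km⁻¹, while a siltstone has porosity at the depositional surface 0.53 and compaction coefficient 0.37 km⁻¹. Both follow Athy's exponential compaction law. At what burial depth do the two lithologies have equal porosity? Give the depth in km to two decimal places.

0.78 km

Set φ₀ₐ e^(−kₐz) = φ₀ᵦ e^(−kᵦz) ⇒ ln(φ₀ₐ/φ₀ᵦ) = (kₐ − kᵦ)·z
z = ln(0.61/0.53) / (0.55 − 0.37) = 0.1406 / 0.18 = 0.781 km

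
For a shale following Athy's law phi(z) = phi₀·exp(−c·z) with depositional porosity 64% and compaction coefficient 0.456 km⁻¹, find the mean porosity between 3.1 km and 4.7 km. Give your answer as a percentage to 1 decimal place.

⟨phi⟩ = (1/(z₂−z₁)) ∫ phi₀ e^(−cz) dz = phi₀·(e^(−c·z₁) − e^(−c·z₂)) / (c·(z₂−z₁))
e^(−0.456×3.1) = 0.2433; e^(−0.456×4.7) = 0.1173
⟨phi⟩ = 0.64 × (0.2433 − 0.1173) / (0.456 × 1.6) = 0.64 × 0.1727 = 0.1105

11.1%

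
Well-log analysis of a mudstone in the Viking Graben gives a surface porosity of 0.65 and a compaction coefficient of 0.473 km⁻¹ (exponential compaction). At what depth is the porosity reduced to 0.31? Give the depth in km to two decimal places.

1.57 km

Invert Athy's law: z = ln(phi₀/phi) / k
z = ln(0.65/0.31) / 0.473 = ln(2.097) / 0.473 = 0.7404 / 0.473 = 1.565 km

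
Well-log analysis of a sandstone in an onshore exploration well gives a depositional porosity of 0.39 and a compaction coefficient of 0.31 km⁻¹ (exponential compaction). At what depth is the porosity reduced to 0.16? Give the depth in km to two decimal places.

2.87 km

Invert Athy's law: z = ln(φ₀/φ) / c
z = ln(0.39/0.16) / 0.31 = ln(2.438) / 0.31 = 0.8910 / 0.31 = 2.874 km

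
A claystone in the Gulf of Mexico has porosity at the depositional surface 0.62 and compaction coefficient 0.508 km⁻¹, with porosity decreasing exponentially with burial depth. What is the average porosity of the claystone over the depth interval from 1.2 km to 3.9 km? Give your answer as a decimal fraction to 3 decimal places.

⟨n⟩ = (1/(Z₂−Z₁)) ∫ n₀ e^(−βZ) dZ = n₀·(e^(−β·Z₁) − e^(−β·Z₂)) / (β·(Z₂−Z₁))
e^(−0.508×1.2) = 0.5436; e^(−0.508×3.9) = 0.1379
⟨n⟩ = 0.62 × (0.5436 − 0.1379) / (0.508 × 2.7) = 0.62 × 0.2958 = 0.1834

0.183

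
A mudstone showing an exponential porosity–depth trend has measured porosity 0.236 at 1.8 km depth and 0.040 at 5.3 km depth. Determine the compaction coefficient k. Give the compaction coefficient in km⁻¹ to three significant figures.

0.507 km⁻¹

Athy: phi(d) = phi₀ e^(−kd) ⇒ phi₁/phi₂ = e^{k(d₂−d₁)} ⇒ k = ln(phi₁/phi₂)/(d₂−d₁)
k = ln(0.236/0.04) / (5.3 − 1.8) = ln(5.9) / 3.5 = 1.7750 / 3.5 = 0.5071 km⁻¹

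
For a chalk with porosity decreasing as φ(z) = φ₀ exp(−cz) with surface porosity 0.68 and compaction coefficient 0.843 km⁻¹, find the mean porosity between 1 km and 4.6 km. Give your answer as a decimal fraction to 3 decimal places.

⟨φ⟩ = (1/(z₂−z₁)) ∫ φ₀ e^(−cz) dz = φ₀·(e^(−c·z₁) − e^(−c·z₂)) / (c·(z₂−z₁))
e^(−0.843×1) = 0.4304; e^(−0.843×4.6) = 0.0207
⟨φ⟩ = 0.68 × (0.4304 − 0.0207) / (0.843 × 3.6) = 0.68 × 0.1350 = 0.0918

0.092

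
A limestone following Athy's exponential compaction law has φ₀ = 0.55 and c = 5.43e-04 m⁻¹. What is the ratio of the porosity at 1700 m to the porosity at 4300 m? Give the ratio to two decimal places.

Working in km (1 km = 1000 m; c in km⁻¹ = c in m⁻¹ × 1000):
φ(Z₁)/φ(Z₂) = e^(−c·Z₁)/e^(−c·Z₂) = e^{c(Z₂−Z₁)}
= exp(0.543 × 2.6) = exp(1.412) = 4.1033

4.10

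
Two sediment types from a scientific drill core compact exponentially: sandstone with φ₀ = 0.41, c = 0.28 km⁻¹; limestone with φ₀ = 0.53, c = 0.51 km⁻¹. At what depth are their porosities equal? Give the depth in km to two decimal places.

Set φ₀ₐ e^(−cₐd) = φ₀ᵦ e^(−cᵦd) ⇒ ln(φ₀ₐ/φ₀ᵦ) = (cₐ − cᵦ)·d
d = ln(0.41/0.53) / (0.28 − 0.51) = -0.2567 / -0.23 = 1.116 km

1.12 km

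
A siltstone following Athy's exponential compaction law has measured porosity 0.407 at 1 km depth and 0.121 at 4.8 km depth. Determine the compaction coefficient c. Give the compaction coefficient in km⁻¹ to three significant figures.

0.319 km⁻¹

Athy: n(Z) = n₀ e^(−cZ) ⇒ n₁/n₂ = e^{c(Z₂−Z₁)} ⇒ c = ln(n₁/n₂)/(Z₂−Z₁)
c = ln(0.407/0.121) / (4.8 − 1) = ln(3.364) / 3.8 = 1.2130 / 3.8 = 0.3192 km⁻¹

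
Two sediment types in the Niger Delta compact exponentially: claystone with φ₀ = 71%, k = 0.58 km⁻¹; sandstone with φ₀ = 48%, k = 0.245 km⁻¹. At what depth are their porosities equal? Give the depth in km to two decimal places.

Set φ₀ₐ e^(−kₐz) = φ₀ᵦ e^(−kᵦz) ⇒ ln(φ₀ₐ/φ₀ᵦ) = (kₐ − kᵦ)·z
z = ln(0.71/0.48) / (0.58 − 0.245) = 0.3915 / 0.335 = 1.169 km

1.17 km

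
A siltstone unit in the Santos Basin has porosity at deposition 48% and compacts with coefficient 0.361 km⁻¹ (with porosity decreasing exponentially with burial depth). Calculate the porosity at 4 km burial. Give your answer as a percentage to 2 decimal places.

phi = phi₀·exp(−c·Z) = 0.48 × exp(−0.361 × 4) = 0.48 × exp(−1.444)
  = 0.48 × 0.2360 = 0.1133

11.33%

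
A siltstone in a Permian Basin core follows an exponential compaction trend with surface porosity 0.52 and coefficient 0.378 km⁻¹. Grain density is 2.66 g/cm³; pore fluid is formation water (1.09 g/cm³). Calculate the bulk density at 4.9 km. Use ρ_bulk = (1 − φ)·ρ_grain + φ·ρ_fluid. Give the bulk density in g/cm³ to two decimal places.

Porosity at depth: phi = 0.52·exp(−0.378×4.9) = 0.52×0.1569 = 0.0816
Bulk density: ρ_b = (1−phi)ρ_g + phi·ρ_f = 0.9184×2.66 + 0.0816×1.09
       = 2.443 + 0.089 = 2.532 g/cm³

2.53 g/cm³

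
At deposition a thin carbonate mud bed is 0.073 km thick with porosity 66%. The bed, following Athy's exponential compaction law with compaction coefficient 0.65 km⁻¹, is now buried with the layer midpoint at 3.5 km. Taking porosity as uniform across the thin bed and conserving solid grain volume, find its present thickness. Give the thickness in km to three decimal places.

0.027 km

Porosity at 3.5 km: phi = 0.66·exp(−0.65×3.5) = 0.0678
Solid-volume conservation: h(1−phi) = h₀(1−phi₀) ⇒ h = h₀·(1−phi₀)/(1−phi)
h = 0.073 × (1 − 0.66)/(1 − 0.0678) = 0.073 × 0.3647 = 0.0266 km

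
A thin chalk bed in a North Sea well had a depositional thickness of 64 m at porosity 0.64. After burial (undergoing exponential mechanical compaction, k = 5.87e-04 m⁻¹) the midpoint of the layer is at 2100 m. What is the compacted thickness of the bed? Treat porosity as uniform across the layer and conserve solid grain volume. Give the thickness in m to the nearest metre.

28 m

Working in km (1 km = 1000 m; k in km⁻¹ = k in m⁻¹ × 1000):
Porosity at 2.1 km: φ = 0.64·exp(−0.587×2.1) = 0.1866
Solid-volume conservation: h(1−φ) = h₀(1−φ₀) ⇒ h = h₀·(1−φ₀)/(1−φ)
h = 0.064 × (1 − 0.64)/(1 − 0.1866) = 0.064 × 0.4426 = 0.0283 km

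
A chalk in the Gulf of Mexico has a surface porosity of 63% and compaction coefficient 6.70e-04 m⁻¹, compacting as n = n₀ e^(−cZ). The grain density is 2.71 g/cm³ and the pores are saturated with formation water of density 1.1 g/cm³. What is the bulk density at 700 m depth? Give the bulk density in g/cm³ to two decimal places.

2.08 g/cm³

Working in km (1 km = 1000 m; c in km⁻¹ = c in m⁻¹ × 1000):
Porosity at depth: n = 0.63·exp(−0.67×0.7) = 0.63×0.6256 = 0.3941
Bulk density: ρ_b = (1−n)ρ_g + n·ρ_f = 0.6059×2.71 + 0.3941×1.1
       = 1.642 + 0.434 = 2.075 g/cm³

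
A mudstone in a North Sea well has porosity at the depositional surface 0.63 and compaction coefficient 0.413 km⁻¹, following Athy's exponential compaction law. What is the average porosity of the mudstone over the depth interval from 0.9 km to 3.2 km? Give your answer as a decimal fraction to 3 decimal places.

0.280

⟨φ⟩ = (1/(Z₂−Z₁)) ∫ φ₀ e^(−cZ) dZ = φ₀·(e^(−c·Z₁) − e^(−c·Z₂)) / (c·(Z₂−Z₁))
e^(−0.413×0.9) = 0.6896; e^(−0.413×3.2) = 0.2667
⟨φ⟩ = 0.63 × (0.6896 − 0.2667) / (0.413 × 2.3) = 0.63 × 0.4452 = 0.2804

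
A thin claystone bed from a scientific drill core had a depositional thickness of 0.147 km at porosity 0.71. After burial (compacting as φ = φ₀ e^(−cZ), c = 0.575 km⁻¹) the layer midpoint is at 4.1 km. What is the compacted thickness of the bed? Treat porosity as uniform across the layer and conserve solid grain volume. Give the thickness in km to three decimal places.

Porosity at 4.1 km: φ = 0.71·exp(−0.575×4.1) = 0.0672
Solid-volume conservation: h(1−φ) = h₀(1−φ₀) ⇒ h = h₀·(1−φ₀)/(1−φ)
h = 0.147 × (1 − 0.71)/(1 − 0.0672) = 0.147 × 0.3109 = 0.0457 km

0.046 km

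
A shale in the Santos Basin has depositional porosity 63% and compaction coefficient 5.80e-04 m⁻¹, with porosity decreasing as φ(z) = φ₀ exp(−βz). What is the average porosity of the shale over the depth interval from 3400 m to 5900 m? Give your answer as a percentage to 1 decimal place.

Working in km (1 km = 1000 m; β in km⁻¹ = β in m⁻¹ × 1000):
⟨φ⟩ = (1/(z₂−z₁)) ∫ φ₀ e^(−βz) dz = φ₀·(e^(−β·z₁) − e^(−β·z₂)) / (β·(z₂−z₁))
e^(−0.58×3.4) = 0.1392; e^(−0.58×5.9) = 0.0326
⟨φ⟩ = 0.63 × (0.1392 − 0.0326) / (0.58 × 2.5) = 0.63 × 0.0735 = 0.0463

4.6%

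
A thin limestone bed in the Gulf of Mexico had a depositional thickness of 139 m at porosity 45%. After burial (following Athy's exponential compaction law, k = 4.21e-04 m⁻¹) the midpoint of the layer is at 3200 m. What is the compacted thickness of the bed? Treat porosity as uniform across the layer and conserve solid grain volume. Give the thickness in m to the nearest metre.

87 m

Working in km (1 km = 1000 m; k in km⁻¹ = k in m⁻¹ × 1000):
Porosity at 3.2 km: φ = 0.45·exp(−0.421×3.2) = 0.1170
Solid-volume conservation: h(1−φ) = h₀(1−φ₀) ⇒ h = h₀·(1−φ₀)/(1−φ)
h = 0.139 × (1 − 0.45)/(1 − 0.1170) = 0.139 × 0.6229 = 0.0866 km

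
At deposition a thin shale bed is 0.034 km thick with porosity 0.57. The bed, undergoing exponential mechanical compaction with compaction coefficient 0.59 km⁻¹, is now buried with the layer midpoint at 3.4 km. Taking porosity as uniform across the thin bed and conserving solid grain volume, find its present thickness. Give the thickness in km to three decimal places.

0.016 km

Porosity at 3.4 km: φ = 0.57·exp(−0.59×3.4) = 0.0767
Solid-volume conservation: h(1−φ) = h₀(1−φ₀) ⇒ h = h₀·(1−φ₀)/(1−φ)
h = 0.034 × (1 − 0.57)/(1 − 0.0767) = 0.034 × 0.4657 = 0.0158 km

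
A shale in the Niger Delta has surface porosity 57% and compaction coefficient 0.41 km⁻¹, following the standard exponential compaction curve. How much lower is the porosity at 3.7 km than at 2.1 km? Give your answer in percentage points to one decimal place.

11.6 percentage points

phi(2.1) = 0.57·e^(−0.41×2.1) = 0.2410
phi(3.7) = 0.57·e^(−0.41×3.7) = 0.1250
Δphi = 0.2410 − 0.1250 = 0.1159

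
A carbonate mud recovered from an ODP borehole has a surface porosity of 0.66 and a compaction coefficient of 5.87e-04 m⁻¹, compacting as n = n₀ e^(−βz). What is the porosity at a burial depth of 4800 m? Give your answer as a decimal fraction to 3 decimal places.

Working in km (1 km = 1000 m; β in km⁻¹ = β in m⁻¹ × 1000):
n = n₀·exp(−β·z) = 0.66 × exp(−0.587 × 4.8) = 0.66 × exp(−2.818)
  = 0.66 × 0.0597 = 0.0394

0.039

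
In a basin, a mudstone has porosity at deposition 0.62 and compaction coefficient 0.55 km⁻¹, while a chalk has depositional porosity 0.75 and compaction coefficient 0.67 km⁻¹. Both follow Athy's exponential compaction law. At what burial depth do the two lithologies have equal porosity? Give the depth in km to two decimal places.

1.59 km

Set phi₀ₐ e^(−βₐd) = phi₀ᵦ e^(−βᵦd) ⇒ ln(phi₀ₐ/phi₀ᵦ) = (βₐ − βᵦ)·d
d = ln(0.62/0.75) / (0.55 − 0.67) = -0.1904 / -0.12 = 1.586 km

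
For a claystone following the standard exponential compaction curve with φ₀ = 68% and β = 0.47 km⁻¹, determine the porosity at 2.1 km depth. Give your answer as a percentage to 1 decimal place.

φ = φ₀·exp(−β·Z) = 0.68 × exp(−0.47 × 2.1) = 0.68 × exp(−0.987)
  = 0.68 × 0.3727 = 0.2534

25.3%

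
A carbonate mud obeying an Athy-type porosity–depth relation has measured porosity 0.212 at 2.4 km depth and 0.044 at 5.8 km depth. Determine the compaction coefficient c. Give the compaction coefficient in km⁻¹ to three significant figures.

Athy: phi(d) = phi₀ e^(−cd) ⇒ phi₁/phi₂ = e^{c(d₂−d₁)} ⇒ c = ln(phi₁/phi₂)/(d₂−d₁)
c = ln(0.212/0.044) / (5.8 − 2.4) = ln(4.818) / 3.4 = 1.5724 / 3.4 = 0.4625 km⁻¹

0.462 km⁻¹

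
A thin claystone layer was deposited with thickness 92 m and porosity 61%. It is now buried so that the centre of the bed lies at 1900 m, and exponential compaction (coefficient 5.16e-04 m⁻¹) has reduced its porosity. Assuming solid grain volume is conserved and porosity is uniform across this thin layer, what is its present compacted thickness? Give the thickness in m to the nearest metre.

Working in km (1 km = 1000 m; k in km⁻¹ = k in m⁻¹ × 1000):
Porosity at 1.9 km: phi = 0.61·exp(−0.516×1.9) = 0.2288
Solid-volume conservation: h(1−phi) = h₀(1−phi₀) ⇒ h = h₀·(1−phi₀)/(1−phi)
h = 0.092 × (1 − 0.61)/(1 − 0.2288) = 0.092 × 0.5057 = 0.0465 km

47 m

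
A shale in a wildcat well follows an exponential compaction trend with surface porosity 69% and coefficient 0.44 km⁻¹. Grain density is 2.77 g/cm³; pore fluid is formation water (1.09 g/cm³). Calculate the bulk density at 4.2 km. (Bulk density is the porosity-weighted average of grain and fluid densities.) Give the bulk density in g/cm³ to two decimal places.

2.59 g/cm³

Porosity at depth: φ = 0.69·exp(−0.44×4.2) = 0.69×0.1576 = 0.1087
Bulk density: ρ_b = (1−φ)ρ_g + φ·ρ_f = 0.8913×2.77 + 0.1087×1.09
       = 2.469 + 0.118 = 2.587 g/cm³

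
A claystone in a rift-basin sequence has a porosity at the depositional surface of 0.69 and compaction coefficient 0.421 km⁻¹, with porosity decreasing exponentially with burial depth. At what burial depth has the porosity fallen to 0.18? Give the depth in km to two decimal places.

3.19 km

Invert Athy's law: z = ln(n₀/n) / k
z = ln(0.69/0.18) / 0.421 = ln(3.833) / 0.421 = 1.3437 / 0.421 = 3.192 km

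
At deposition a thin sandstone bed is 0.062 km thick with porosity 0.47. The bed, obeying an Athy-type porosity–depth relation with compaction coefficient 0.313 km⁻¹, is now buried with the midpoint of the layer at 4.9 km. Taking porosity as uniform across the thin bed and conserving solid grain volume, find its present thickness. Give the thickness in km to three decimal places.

0.037 km

Porosity at 4.9 km: phi = 0.47·exp(−0.313×4.9) = 0.1014
Solid-volume conservation: h(1−phi) = h₀(1−phi₀) ⇒ h = h₀·(1−phi₀)/(1−phi)
h = 0.062 × (1 − 0.47)/(1 − 0.1014) = 0.062 × 0.5898 = 0.0366 km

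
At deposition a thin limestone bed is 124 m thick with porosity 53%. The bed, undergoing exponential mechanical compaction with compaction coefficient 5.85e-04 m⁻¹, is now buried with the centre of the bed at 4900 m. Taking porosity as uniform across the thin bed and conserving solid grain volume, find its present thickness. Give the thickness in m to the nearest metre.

60 m

Working in km (1 km = 1000 m; k in km⁻¹ = k in m⁻¹ × 1000):
Porosity at 4.9 km: n = 0.53·exp(−0.585×4.9) = 0.0302
Solid-volume conservation: h(1−n) = h₀(1−n₀) ⇒ h = h₀·(1−n₀)/(1−n)
h = 0.124 × (1 − 0.53)/(1 − 0.0302) = 0.124 × 0.4846 = 0.0601 km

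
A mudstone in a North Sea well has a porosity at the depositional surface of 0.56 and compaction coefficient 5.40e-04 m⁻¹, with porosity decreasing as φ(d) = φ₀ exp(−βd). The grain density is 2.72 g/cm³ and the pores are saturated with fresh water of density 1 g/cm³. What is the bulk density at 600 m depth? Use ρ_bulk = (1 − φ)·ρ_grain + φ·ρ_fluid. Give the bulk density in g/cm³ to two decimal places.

2.02 g/cm³

Working in km (1 km = 1000 m; β in km⁻¹ = β in m⁻¹ × 1000):
Porosity at depth: φ = 0.56·exp(−0.54×0.6) = 0.56×0.7233 = 0.4050
Bulk density: ρ_b = (1−φ)ρ_g + φ·ρ_f = 0.5950×2.72 + 0.4050×1
       = 1.618 + 0.405 = 2.023 g/cm³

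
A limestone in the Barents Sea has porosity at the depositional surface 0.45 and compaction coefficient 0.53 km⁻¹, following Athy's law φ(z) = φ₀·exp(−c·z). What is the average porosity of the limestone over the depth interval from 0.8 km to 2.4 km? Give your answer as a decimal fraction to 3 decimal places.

0.199

⟨φ⟩ = (1/(z₂−z₁)) ∫ φ₀ e^(−cz) dz = φ₀·(e^(−c·z₁) − e^(−c·z₂)) / (c·(z₂−z₁))
e^(−0.53×0.8) = 0.6544; e^(−0.53×2.4) = 0.2803
⟨φ⟩ = 0.45 × (0.6544 − 0.2803) / (0.53 × 1.6) = 0.45 × 0.4412 = 0.1985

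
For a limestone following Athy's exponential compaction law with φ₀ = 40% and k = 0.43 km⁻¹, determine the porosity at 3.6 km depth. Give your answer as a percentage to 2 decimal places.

8.51%

φ = φ₀·exp(−k·Z) = 0.4 × exp(−0.43 × 3.6) = 0.4 × exp(−1.548)
  = 0.4 × 0.2127 = 0.0851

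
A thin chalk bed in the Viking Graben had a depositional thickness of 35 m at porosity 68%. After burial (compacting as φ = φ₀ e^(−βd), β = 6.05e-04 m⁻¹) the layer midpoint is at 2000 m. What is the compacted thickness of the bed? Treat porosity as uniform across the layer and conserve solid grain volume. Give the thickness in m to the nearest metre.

Working in km (1 km = 1000 m; β in km⁻¹ = β in m⁻¹ × 1000):
Porosity at 2 km: φ = 0.68·exp(−0.605×2) = 0.2028
Solid-volume conservation: h(1−φ) = h₀(1−φ₀) ⇒ h = h₀·(1−φ₀)/(1−φ)
h = 0.035 × (1 − 0.68)/(1 − 0.2028) = 0.035 × 0.4014 = 0.0140 km

14 m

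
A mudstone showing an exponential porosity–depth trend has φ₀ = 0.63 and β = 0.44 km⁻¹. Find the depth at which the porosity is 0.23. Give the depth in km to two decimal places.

Invert Athy's law: d = ln(φ₀/φ) / β
d = ln(0.63/0.23) / 0.44 = ln(2.739) / 0.44 = 1.0076 / 0.44 = 2.290 km

2.29 km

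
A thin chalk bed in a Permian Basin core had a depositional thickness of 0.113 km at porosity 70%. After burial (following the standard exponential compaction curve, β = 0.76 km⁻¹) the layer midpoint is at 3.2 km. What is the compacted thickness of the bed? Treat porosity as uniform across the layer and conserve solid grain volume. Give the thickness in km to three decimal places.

0.036 km

Porosity at 3.2 km: n = 0.7·exp(−0.76×3.2) = 0.0615
Solid-volume conservation: h(1−n) = h₀(1−n₀) ⇒ h = h₀·(1−n₀)/(1−n)
h = 0.113 × (1 − 0.7)/(1 − 0.0615) = 0.113 × 0.3197 = 0.0361 km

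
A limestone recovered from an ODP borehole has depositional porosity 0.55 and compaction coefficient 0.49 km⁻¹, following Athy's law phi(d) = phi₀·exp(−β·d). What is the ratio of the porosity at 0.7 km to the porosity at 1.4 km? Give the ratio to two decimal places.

1.41

phi(d₁)/phi(d₂) = e^(−β·d₁)/e^(−β·d₂) = e^{β(d₂−d₁)}
= exp(0.49 × 0.7) = exp(0.343) = 1.4092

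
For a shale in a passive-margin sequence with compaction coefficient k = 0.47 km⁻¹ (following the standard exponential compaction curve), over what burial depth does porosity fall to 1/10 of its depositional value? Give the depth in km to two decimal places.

4.90 km

φ/φ₀ = 1/10 ⇒ exp(−k·Z) = 1/10 ⇒ Z = ln(10) / k
Z = 2.3026 / 0.47 = 4.899 km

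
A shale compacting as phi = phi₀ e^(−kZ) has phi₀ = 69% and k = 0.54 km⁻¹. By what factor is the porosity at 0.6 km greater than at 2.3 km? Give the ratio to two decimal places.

2.50

phi(Z₁)/phi(Z₂) = e^(−k·Z₁)/e^(−k·Z₂) = e^{k(Z₂−Z₁)}
= exp(0.54 × 1.7) = exp(0.918) = 2.5043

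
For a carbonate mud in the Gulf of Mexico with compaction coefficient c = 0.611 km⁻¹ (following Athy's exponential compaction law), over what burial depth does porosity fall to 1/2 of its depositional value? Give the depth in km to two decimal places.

φ/φ₀ = 1/2 ⇒ exp(−c·z) = 1/2 ⇒ z = ln(2) / c
z = 0.6931 / 0.611 = 1.134 km

1.13 km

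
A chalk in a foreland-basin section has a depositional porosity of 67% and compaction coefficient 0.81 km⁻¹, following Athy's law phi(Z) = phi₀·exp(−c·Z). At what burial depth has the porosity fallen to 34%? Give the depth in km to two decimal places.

Invert Athy's law: Z = ln(phi₀/phi) / c
Z = ln(0.67/0.34) / 0.81 = ln(1.971) / 0.81 = 0.6783 / 0.81 = 0.837 km

0.84 km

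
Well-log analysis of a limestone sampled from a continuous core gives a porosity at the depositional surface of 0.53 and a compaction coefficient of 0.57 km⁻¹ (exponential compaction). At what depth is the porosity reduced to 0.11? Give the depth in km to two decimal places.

2.76 km

Invert Athy's law: d = ln(n₀/n) / c
d = ln(0.53/0.11) / 0.57 = ln(4.818) / 0.57 = 1.5724 / 0.57 = 2.759 km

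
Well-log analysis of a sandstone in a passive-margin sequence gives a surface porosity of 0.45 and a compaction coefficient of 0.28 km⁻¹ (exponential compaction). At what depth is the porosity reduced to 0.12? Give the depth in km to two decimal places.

Invert Athy's law: Z = ln(phi₀/phi) / β
Z = ln(0.45/0.12) / 0.28 = ln(3.75) / 0.28 = 1.3218 / 0.28 = 4.721 km

4.72 km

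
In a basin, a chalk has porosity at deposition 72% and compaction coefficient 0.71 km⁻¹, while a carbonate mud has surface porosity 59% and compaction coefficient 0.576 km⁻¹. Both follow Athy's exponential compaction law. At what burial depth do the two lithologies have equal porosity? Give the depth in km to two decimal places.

1.49 km

Set φ₀ₐ e^(−kₐz) = φ₀ᵦ e^(−kᵦz) ⇒ ln(φ₀ₐ/φ₀ᵦ) = (kₐ − kᵦ)·z
z = ln(0.72/0.59) / (0.71 − 0.576) = 0.1991 / 0.134 = 1.486 km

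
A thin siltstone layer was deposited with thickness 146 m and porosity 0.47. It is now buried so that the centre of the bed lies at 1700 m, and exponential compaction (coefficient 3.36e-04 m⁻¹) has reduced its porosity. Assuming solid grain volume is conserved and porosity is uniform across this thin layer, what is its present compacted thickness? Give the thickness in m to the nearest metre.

Working in km (1 km = 1000 m; β in km⁻¹ = β in m⁻¹ × 1000):
Porosity at 1.7 km: phi = 0.47·exp(−0.336×1.7) = 0.2655
Solid-volume conservation: h(1−phi) = h₀(1−phi₀) ⇒ h = h₀·(1−phi₀)/(1−phi)
h = 0.146 × (1 − 0.47)/(1 − 0.2655) = 0.146 × 0.7216 = 0.1053 km

105 m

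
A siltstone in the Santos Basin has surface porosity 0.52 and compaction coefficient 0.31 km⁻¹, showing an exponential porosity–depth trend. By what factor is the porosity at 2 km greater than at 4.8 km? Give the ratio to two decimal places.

2.38

phi(z₁)/phi(z₂) = e^(−β·z₁)/e^(−β·z₂) = e^{β(z₂−z₁)}
= exp(0.31 × 2.8) = exp(0.868) = 2.3821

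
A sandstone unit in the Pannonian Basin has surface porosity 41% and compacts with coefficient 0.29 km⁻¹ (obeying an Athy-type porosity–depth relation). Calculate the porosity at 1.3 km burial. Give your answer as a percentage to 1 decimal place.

28.1%

phi = phi₀·exp(−c·Z) = 0.41 × exp(−0.29 × 1.3) = 0.41 × exp(−0.377)
  = 0.41 × 0.6859 = 0.2812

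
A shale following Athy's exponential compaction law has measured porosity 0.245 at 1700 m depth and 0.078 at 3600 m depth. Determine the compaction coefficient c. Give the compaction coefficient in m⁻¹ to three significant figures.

0.000602 m⁻¹

Working in km (1 km = 1000 m; c in km⁻¹ = c in m⁻¹ × 1000):
Athy: n(Z) = n₀ e^(−cZ) ⇒ n₁/n₂ = e^{c(Z₂−Z₁)} ⇒ c = ln(n₁/n₂)/(Z₂−Z₁)
c = ln(0.245/0.078) / (3.6 − 1.7) = ln(3.141) / 1.9 = 1.1445 / 1.9 = 0.6024 km⁻¹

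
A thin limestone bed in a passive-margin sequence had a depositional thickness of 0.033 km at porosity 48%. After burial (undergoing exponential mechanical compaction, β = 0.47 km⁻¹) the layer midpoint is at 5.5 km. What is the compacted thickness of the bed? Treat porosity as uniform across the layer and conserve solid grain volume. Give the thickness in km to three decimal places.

Porosity at 5.5 km: phi = 0.48·exp(−0.47×5.5) = 0.0362
Solid-volume conservation: h(1−phi) = h₀(1−phi₀) ⇒ h = h₀·(1−phi₀)/(1−phi)
h = 0.033 × (1 − 0.48)/(1 − 0.0362) = 0.033 × 0.5395 = 0.0178 km

0.018 km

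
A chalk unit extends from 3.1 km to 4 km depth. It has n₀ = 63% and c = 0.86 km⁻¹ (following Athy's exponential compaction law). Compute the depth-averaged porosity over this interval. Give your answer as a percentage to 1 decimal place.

3.0%

⟨n⟩ = (1/(z₂−z₁)) ∫ n₀ e^(−cz) dz = n₀·(e^(−c·z₁) − e^(−c·z₂)) / (c·(z₂−z₁))
e^(−0.86×3.1) = 0.0695; e^(−0.86×4) = 0.0321
⟨n⟩ = 0.63 × (0.0695 − 0.0321) / (0.86 × 0.9) = 0.63 × 0.0484 = 0.0305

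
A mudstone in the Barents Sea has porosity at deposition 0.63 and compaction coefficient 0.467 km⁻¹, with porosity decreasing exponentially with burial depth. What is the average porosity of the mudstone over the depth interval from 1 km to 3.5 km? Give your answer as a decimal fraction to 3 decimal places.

0.233

⟨φ⟩ = (1/(z₂−z₁)) ∫ φ₀ e^(−kz) dz = φ₀·(e^(−k·z₁) − e^(−k·z₂)) / (k·(z₂−z₁))
e^(−0.467×1) = 0.6269; e^(−0.467×3.5) = 0.1950
⟨φ⟩ = 0.63 × (0.6269 − 0.1950) / (0.467 × 2.5) = 0.63 × 0.3699 = 0.2330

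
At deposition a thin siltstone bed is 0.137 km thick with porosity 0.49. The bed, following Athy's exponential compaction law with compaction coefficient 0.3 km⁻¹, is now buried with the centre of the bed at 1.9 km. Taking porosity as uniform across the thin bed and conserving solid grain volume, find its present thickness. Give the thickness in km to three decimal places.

Porosity at 1.9 km: phi = 0.49·exp(−0.3×1.9) = 0.2771
Solid-volume conservation: h(1−phi) = h₀(1−phi₀) ⇒ h = h₀·(1−phi₀)/(1−phi)
h = 0.137 × (1 − 0.49)/(1 − 0.2771) = 0.137 × 0.7055 = 0.0967 km

0.097 km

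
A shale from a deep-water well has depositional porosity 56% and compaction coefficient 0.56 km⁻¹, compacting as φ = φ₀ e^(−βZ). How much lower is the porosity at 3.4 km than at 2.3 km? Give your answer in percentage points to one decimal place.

φ(2.3) = 0.56·e^(−0.56×2.3) = 0.1545
φ(3.4) = 0.56·e^(−0.56×3.4) = 0.0834
Δφ = 0.1545 − 0.0834 = 0.0710

7.1 percentage points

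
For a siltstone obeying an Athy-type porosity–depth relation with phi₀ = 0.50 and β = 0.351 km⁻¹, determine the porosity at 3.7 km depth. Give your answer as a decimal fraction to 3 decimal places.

phi = phi₀·exp(−β·Z) = 0.5 × exp(−0.351 × 3.7) = 0.5 × exp(−1.299)
  = 0.5 × 0.2729 = 0.1364

0.136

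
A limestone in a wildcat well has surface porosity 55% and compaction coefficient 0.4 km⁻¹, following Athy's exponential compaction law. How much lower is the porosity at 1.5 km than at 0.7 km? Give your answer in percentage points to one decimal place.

11.4 percentage points

n(0.7) = 0.55·e^(−0.4×0.7) = 0.4157
n(1.5) = 0.55·e^(−0.4×1.5) = 0.3018
Δn = 0.4157 − 0.3018 = 0.1138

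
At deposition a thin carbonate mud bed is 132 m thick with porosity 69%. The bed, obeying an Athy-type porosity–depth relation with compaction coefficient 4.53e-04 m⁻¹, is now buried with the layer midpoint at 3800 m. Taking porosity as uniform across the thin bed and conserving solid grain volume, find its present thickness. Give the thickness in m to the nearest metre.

Working in km (1 km = 1000 m; k in km⁻¹ = k in m⁻¹ × 1000):
Porosity at 3.8 km: φ = 0.69·exp(−0.453×3.8) = 0.1234
Solid-volume conservation: h(1−φ) = h₀(1−φ₀) ⇒ h = h₀·(1−φ₀)/(1−φ)
h = 0.132 × (1 − 0.69)/(1 − 0.1234) = 0.132 × 0.3536 = 0.0467 km

47 m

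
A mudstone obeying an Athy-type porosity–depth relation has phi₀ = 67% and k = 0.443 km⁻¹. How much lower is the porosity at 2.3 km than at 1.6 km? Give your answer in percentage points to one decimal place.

phi(1.6) = 0.67·e^(−0.443×1.6) = 0.3298
phi(2.3) = 0.67·e^(−0.443×2.3) = 0.2419
Δphi = 0.3298 − 0.2419 = 0.0879

8.8 percentage points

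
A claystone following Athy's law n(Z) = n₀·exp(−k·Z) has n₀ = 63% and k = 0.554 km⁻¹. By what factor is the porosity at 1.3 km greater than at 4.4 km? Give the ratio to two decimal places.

n(Z₁)/n(Z₂) = e^(−k·Z₁)/e^(−k·Z₂) = e^{k(Z₂−Z₁)}
= exp(0.554 × 3.1) = exp(1.717) = 5.5700

5.57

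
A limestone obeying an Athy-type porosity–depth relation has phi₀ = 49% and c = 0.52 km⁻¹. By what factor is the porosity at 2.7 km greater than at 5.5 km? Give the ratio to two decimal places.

phi(Z₁)/phi(Z₂) = e^(−c·Z₁)/e^(−c·Z₂) = e^{c(Z₂−Z₁)}
= exp(0.52 × 2.8) = exp(1.456) = 4.2888

4.29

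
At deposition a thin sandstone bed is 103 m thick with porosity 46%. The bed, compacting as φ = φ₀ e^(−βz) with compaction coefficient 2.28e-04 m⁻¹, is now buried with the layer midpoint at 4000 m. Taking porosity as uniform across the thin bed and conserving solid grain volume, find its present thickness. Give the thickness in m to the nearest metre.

68 m

Working in km (1 km = 1000 m; β in km⁻¹ = β in m⁻¹ × 1000):
Porosity at 4 km: φ = 0.46·exp(−0.228×4) = 0.1848
Solid-volume conservation: h(1−φ) = h₀(1−φ₀) ⇒ h = h₀·(1−φ₀)/(1−φ)
h = 0.103 × (1 − 0.46)/(1 − 0.1848) = 0.103 × 0.6624 = 0.0682 km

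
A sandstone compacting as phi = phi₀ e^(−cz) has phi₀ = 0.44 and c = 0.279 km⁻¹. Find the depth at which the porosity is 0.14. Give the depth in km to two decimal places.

4.10 km

Invert Athy's law: z = ln(phi₀/phi) / c
z = ln(0.44/0.14) / 0.279 = ln(3.143) / 0.279 = 1.1451 / 0.279 = 4.104 km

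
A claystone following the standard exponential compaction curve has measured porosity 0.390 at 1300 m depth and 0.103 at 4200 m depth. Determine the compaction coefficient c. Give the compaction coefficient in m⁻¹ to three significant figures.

0.000459 m⁻¹

Working in km (1 km = 1000 m; c in km⁻¹ = c in m⁻¹ × 1000):
Athy: phi(z) = phi₀ e^(−cz) ⇒ phi₁/phi₂ = e^{c(z₂−z₁)} ⇒ c = ln(phi₁/phi₂)/(z₂−z₁)
c = ln(0.39/0.103) / (4.2 − 1.3) = ln(3.786) / 2.9 = 1.3314 / 2.9 = 0.4591 km⁻¹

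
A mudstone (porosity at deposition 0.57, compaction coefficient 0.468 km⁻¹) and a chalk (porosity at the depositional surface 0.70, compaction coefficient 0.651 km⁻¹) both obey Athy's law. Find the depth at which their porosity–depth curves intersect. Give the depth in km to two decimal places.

1.12 km

Set n₀ₐ e^(−cₐz) = n₀ᵦ e^(−cᵦz) ⇒ ln(n₀ₐ/n₀ᵦ) = (cₐ − cᵦ)·z
z = ln(0.57/0.7) / (0.468 − 0.651) = -0.2054 / -0.183 = 1.123 km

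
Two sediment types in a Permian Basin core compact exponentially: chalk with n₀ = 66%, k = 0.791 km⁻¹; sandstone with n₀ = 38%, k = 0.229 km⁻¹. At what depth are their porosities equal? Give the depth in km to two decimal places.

Set n₀ₐ e^(−kₐd) = n₀ᵦ e^(−kᵦd) ⇒ ln(n₀ₐ/n₀ᵦ) = (kₐ − kᵦ)·d
d = ln(0.66/0.38) / (0.791 − 0.229) = 0.5521 / 0.562 = 0.982 km

0.98 km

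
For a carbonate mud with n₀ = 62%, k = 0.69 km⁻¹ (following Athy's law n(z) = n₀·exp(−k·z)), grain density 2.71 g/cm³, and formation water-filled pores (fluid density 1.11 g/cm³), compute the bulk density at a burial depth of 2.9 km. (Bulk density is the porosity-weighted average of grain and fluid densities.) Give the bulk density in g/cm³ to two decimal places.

Porosity at depth: n = 0.62·exp(−0.69×2.9) = 0.62×0.1352 = 0.0838
Bulk density: ρ_b = (1−n)ρ_g + n·ρ_f = 0.9162×2.71 + 0.0838×1.11
       = 2.483 + 0.093 = 2.576 g/cm³

2.58 g/cm³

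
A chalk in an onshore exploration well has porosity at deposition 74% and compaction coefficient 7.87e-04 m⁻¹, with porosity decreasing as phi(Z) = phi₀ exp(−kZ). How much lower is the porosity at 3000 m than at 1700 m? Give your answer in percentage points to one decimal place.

12.4 percentage points

Working in km (1 km = 1000 m; k in km⁻¹ = k in m⁻¹ × 1000):
phi(1.7) = 0.74·e^(−0.787×1.7) = 0.1942
phi(3) = 0.74·e^(−0.787×3) = 0.0698
Δphi = 0.1942 − 0.0698 = 0.1244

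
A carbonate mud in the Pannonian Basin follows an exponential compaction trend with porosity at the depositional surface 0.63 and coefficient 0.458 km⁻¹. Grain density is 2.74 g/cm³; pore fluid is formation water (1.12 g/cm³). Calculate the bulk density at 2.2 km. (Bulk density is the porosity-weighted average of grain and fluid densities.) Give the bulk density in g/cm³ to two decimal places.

Porosity at depth: n = 0.63·exp(−0.458×2.2) = 0.63×0.3651 = 0.2300
Bulk density: ρ_b = (1−n)ρ_g + n·ρ_f = 0.7700×2.74 + 0.2300×1.12
       = 2.110 + 0.258 = 2.367 g/cm³

2.37 g/cm³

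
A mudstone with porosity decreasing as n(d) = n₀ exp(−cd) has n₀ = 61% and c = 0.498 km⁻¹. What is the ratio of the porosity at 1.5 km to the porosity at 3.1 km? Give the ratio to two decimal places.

2.22

n(d₁)/n(d₂) = e^(−c·d₁)/e^(−c·d₂) = e^{c(d₂−d₁)}
= exp(0.498 × 1.6) = exp(0.7968) = 2.2184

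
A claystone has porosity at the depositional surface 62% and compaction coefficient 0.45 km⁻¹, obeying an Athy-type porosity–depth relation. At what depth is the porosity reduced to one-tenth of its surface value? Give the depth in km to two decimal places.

phi/phi₀ = 1/10 ⇒ exp(−β·z) = 1/10 ⇒ z = ln(10) / β
z = 2.3026 / 0.45 = 5.117 km

5.12 km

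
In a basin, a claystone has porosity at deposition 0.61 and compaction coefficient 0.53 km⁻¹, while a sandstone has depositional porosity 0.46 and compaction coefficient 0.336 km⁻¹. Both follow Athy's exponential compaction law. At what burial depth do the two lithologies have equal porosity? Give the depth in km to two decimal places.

1.45 km

Set φ₀ₐ e^(−βₐz) = φ₀ᵦ e^(−βᵦz) ⇒ ln(φ₀ₐ/φ₀ᵦ) = (βₐ − βᵦ)·z
z = ln(0.61/0.46) / (0.53 − 0.336) = 0.2822 / 0.194 = 1.455 km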